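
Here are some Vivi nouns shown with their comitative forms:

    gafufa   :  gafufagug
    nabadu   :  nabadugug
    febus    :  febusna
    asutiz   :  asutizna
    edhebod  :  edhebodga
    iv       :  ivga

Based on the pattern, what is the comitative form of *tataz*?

Looking at the final sound of each stem: -na when the stem ends in a sibilant (*febus*, *asutiz*); -ga when the stem ends in a non-sibilant consonant (*edhebod*, *iv*); -gug when the stem ends in a vowel (*gafufa*, *nabadu*).
The final sound of *tataz* is /z/, which is a sibilant, so the suffix is -na, giving *tatazna*.

tatazna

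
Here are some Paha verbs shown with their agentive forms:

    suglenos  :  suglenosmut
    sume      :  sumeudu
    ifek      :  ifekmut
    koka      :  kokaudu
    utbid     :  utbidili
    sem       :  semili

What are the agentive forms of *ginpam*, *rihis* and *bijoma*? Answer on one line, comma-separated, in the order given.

The suffix is conditioned by the final sound: -mut when the stem ends in a voiceless consonant (*suglenos*, *ifek*); -ili when the stem ends in a voiced consonant (*utbid*, *sem*); -udu when the stem ends in a vowel (*sume*, *koka*).
*ginpam* — final sound /m/ (a voiced consonant) → -ili → *ginpamili*.
Since the final sound of *rihis* is /s/ (a voiceless consonant), it takes -mut, giving *rihismut*.
The final sound of *bijoma* is /a/, which is a vowel, so the suffix is -udu, giving *bijomaudu*.

ginpamili, rihismut, bijomaudu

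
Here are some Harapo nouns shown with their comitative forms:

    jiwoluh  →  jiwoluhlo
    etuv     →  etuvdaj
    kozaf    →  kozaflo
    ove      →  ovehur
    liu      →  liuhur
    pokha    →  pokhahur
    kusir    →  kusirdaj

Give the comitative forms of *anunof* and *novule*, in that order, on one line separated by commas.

The suffix is conditioned by the final sound: -lo when the stem ends in a voiceless consonant (*jiwoluh*, *kozaf*); -daj when the stem ends in a voiced consonant (*etuv*, *kusir*); -hur when the stem ends in a vowel (*ove*, *liu*, *pokha*).
*anunof* — final sound /f/ (a voiceless consonant) → -lo → *anunoflo*.
The final sound of *novule* is /e/, which is a vowel, so the suffix is -hur, giving *novulehur*.

anunoflo, novulehur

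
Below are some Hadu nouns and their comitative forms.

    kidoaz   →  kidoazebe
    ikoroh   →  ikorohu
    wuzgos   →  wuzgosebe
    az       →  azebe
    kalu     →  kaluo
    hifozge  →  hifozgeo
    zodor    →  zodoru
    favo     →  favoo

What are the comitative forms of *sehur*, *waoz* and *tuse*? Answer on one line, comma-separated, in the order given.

sehuru, waozebe, tuseo

The alternation tracks the final sound of the stem — -ebe when the stem ends in a sibilant (*kidoaz*, *wuzgos*, *az*); -u when the stem ends in a non-sibilant consonant (*ikoroh*, *zodor*); -o when the stem ends in a vowel (*kalu*, *hifozge*, *favo*).
*sehur* — final sound /r/ (a non-sibilant consonant) → -u → *sehuru*.
The final sound of *waoz* is /z/, which is a sibilant, so the suffix is -ebe, giving *waozebe*.
*tuse*: final sound = /e/, a vowel → -o → *tuseo*.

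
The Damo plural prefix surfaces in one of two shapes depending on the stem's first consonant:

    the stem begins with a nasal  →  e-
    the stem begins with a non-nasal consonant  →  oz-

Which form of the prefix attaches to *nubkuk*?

Since the first consonant of *nubkuk* is /n/ (a nasal), it takes e-.

e-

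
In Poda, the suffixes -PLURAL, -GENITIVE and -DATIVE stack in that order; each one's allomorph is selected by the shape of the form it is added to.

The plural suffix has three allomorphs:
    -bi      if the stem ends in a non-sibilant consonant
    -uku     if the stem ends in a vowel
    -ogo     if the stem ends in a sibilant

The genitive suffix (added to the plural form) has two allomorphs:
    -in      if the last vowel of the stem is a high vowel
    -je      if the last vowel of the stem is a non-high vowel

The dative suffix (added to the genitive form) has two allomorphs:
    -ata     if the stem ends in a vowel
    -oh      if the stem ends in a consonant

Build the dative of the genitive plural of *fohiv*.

fohivbiinoh

The final sound of *fohiv* is /v/, which is a non-sibilant consonant, so the plural suffix is -bi, giving *fohivbi*.
Since the last vowel of the plural form *fohivbi* is /i/ (a high vowel), it takes -in, giving *fohivbiin*.
The genitive form *fohivbiin* — final sound /n/ (a consonant) → -oh → *fohivbiinoh*.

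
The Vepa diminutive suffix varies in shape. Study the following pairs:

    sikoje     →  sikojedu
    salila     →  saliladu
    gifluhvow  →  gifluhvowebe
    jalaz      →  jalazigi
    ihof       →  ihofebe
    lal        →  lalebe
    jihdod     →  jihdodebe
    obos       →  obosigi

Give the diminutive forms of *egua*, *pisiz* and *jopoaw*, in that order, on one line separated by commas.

The suffix is conditioned by the final sound: -igi when the stem ends in a sibilant (*jalaz*, *obos*); -ebe when the stem ends in a non-sibilant consonant (*gifluhvow*, *ihof*, *lal*, *jihdod*); -du when the stem ends in a vowel (*sikoje*, *salila*).
*egua*: final sound = /a/, a vowel → -du → *eguadu*.
Since the final sound of *pisiz* is /z/ (a sibilant), it takes -igi, giving *pisizigi*.
*jopoaw*: final sound = /w/, a non-sibilant consonant → -ebe → *jopoawebe*.

eguadu, pisizigi, jopoawebe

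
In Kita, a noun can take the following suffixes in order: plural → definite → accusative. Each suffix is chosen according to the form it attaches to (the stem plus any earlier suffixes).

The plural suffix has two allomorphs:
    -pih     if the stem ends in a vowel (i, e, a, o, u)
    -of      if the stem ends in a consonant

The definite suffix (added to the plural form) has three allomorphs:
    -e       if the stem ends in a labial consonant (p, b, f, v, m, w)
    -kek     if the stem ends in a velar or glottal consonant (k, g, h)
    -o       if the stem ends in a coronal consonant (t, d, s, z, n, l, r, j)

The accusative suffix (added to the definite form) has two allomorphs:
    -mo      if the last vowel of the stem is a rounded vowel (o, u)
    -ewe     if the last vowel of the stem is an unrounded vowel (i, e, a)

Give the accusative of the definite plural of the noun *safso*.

safsopihkekewe

The final sound of *safso* is /o/, which is a vowel, so the plural suffix is -pih, giving *safsopih*.
The plural form *safsopih* — final consonant /h/ (velar/glottal) → -kek → *safsopihkek*.
The definite form *safsopihkek* — last vowel /e/ (an unrounded vowel) → -ewe → *safsopihkekewe*.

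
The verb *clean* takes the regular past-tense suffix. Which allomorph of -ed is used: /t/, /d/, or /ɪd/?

The stem *clean* ends in a voiced sound other than /d/.
The -ed suffix is realized as /ɪd/ after /t, d/; as /t/ after other voiceless consonants; and as /d/ after other voiced sounds.
So -ed on *clean* is pronounced /d/.

/d/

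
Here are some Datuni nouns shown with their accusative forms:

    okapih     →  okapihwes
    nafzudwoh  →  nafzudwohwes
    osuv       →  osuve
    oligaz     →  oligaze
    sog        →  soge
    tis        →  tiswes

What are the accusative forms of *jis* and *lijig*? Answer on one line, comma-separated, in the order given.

The pattern is voicing of the final consonant: -wes when the stem ends in a voiceless consonant (*okapih*, *nafzudwoh*, *tis*); -e when the stem ends in a voiced consonant (*osuv*, *oligaz*, *sog*).
*jis* — final consonant /s/ (voiceless) → -wes → *jiswes*.
The final consonant of *lijig* is /g/, which is voiced, so the suffix is -e, giving *lijige*.

jiswes, lijige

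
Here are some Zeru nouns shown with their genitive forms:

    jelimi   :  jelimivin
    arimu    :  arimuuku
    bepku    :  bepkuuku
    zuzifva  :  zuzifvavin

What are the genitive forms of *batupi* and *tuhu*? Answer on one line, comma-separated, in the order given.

The alternation tracks the last vowel of the stem — -uku when the last vowel of the stem is a rounded vowel (*arimu*, *bepku*); -vin when the last vowel of the stem is an unrounded vowel (*jelimi*, *zuzifva*).
*batupi* — last vowel /i/ (an unrounded vowel) → -vin → *batupivin*.
*tuhu*: last vowel = /u/, a rounded vowel → -uku → *tuhuuku*.

batupivin, tuhuuku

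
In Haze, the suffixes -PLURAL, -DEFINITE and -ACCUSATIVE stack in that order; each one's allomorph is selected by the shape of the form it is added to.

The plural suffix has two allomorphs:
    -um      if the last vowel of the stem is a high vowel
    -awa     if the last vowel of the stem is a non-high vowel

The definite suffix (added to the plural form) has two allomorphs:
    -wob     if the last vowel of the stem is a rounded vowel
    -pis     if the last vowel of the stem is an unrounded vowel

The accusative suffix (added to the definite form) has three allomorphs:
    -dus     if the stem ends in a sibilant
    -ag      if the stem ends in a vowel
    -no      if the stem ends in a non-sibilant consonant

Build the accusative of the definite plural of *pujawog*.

pujawogawapisdus

*pujawog* — last vowel /o/ (a non-high vowel) → -awa → *pujawogawa*.
The plural form *pujawogawa*: last vowel = /a/, an unrounded vowel → -pis → *pujawogawapis*.
The definite form *pujawogawapis*: final sound = /s/, a sibilant → -dus → *pujawogawapisdus*.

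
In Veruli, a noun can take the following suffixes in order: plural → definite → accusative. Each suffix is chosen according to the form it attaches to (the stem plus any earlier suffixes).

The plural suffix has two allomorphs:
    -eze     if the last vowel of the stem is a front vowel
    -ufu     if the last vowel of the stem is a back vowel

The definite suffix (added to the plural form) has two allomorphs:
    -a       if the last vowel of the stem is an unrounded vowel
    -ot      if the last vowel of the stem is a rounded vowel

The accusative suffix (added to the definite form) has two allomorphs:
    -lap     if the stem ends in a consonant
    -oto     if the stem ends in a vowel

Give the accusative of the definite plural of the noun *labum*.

labumufuotlap

*labum* — last vowel /u/ (a back vowel) → -ufu → *labumufu*.
The plural form *labumufu* — last vowel /u/ (a rounded vowel) → -ot → *labumufuot*.
Since the final sound of the definite form *labumufuot* is /t/ (a consonant), it takes -lap, giving *labumufuotlap*.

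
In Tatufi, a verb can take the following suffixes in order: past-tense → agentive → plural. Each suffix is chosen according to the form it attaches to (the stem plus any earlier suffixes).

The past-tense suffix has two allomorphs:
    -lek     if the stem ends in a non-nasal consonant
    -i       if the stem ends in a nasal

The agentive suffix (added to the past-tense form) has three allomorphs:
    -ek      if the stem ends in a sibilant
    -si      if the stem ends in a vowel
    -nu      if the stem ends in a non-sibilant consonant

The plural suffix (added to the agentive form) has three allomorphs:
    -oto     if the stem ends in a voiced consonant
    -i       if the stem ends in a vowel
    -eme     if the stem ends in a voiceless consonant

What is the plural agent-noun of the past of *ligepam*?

ligepamisii

*ligepam* — final consonant /m/ (a nasal) → -i → *ligepami*.
The past-tense form *ligepami* — final sound /i/ (a vowel) → -si → *ligepamisi*.
Since the final sound of the agentive form *ligepamisi* is /i/ (a vowel), it takes -i, giving *ligepamisii*.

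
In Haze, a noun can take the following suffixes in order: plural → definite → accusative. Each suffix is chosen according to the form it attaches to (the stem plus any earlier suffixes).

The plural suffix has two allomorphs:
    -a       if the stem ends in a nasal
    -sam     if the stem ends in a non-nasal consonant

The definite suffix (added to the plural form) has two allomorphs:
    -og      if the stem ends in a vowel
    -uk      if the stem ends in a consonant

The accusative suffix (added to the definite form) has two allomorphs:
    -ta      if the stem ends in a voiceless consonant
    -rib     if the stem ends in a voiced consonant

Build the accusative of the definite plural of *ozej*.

ozejsamukta

Since the final consonant of *ozej* is /j/ (non-nasal), it takes -sam, giving *ozejsam*.
The plural form *ozejsam*: final sound = /m/, a consonant → -uk → *ozejsamuk*.
The definite form *ozejsamuk*: final consonant = /k/, voiceless → -ta → *ozejsamukta*.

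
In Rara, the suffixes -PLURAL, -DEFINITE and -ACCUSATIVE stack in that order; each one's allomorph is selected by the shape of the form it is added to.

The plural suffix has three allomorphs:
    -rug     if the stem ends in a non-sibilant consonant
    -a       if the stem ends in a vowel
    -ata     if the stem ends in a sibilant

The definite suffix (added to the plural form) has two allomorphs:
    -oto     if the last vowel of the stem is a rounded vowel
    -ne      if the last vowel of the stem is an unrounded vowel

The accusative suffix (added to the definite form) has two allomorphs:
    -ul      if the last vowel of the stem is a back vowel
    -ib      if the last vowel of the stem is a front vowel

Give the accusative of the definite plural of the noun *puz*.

*puz* — final sound /z/ (a sibilant) → -ata → *puzata*.
The plural form *puzata*: last vowel = /a/, an unrounded vowel → -ne → *puzatane*.
The definite form *puzatane* — last vowel /e/ (a front vowel) → -ib → *puzataneib*.

puzataneib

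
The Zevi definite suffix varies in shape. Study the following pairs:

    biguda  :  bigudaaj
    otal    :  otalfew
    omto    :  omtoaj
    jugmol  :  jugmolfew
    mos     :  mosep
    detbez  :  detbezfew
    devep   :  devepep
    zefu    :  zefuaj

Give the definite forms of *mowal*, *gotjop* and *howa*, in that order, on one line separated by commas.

mowalfew, gotjopep, howaaj

The suffix is conditioned by the final sound: -ep when the stem ends in a voiceless consonant (*mos*, *devep*); -few when the stem ends in a voiced consonant (*otal*, *jugmol*, *detbez*); -aj when the stem ends in a vowel (*biguda*, *omto*, *zefu*).
*mowal*: final sound = /l/, a voiced consonant → -few → *mowalfew*.
Since the final sound of *gotjop* is /p/ (a voiceless consonant), it takes -ep, giving *gotjopep*.
The final sound of *howa* is /a/, which is a vowel, so the suffix is -aj, giving *howaaj*.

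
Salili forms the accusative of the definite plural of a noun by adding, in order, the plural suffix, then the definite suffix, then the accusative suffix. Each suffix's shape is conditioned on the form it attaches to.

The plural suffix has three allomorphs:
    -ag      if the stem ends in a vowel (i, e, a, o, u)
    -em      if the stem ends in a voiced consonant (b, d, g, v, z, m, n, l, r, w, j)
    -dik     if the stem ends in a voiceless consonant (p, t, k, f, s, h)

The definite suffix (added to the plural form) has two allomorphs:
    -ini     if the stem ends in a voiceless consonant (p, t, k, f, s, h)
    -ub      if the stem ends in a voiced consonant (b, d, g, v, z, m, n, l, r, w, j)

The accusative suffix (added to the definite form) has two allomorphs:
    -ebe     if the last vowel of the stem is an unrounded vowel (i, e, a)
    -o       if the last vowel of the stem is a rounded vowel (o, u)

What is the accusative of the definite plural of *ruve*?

ruveagubo

*ruve*: final sound = /e/, a vowel → -ag → *ruveag*.
The plural form *ruveag*: final consonant = /g/, voiced → -ub → *ruveagub*.
The last vowel of the definite form *ruveagub* is /u/, which is a rounded vowel, so the accusative suffix is -o, giving *ruveagubo*.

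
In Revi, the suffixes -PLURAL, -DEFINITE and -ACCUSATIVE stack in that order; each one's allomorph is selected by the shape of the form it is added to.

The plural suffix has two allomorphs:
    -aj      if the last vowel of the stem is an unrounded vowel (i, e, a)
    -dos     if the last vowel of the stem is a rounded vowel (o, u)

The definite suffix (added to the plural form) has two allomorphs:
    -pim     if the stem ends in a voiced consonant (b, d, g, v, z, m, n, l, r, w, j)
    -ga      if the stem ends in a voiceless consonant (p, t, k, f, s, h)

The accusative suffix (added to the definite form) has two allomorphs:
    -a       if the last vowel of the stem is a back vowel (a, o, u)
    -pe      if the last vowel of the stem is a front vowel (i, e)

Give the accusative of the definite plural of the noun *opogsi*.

*opogsi* — last vowel /i/ (an unrounded vowel) → -aj → *opogsiaj*.
The plural form *opogsiaj*: final consonant = /j/, voiced → -pim → *opogsiajpim*.
The definite form *opogsiajpim* — last vowel /i/ (a front vowel) → -pe → *opogsiajpimpe*.

opogsiajpimpe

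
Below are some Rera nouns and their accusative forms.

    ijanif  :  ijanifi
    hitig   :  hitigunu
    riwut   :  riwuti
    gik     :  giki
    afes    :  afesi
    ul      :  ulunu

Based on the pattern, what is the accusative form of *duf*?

dufi

The suffix is conditioned by the final consonant: -i when the stem ends in a voiceless consonant (*ijanif*, *riwut*, *gik*, *afes*); -unu when the stem ends in a voiced consonant (*hitig*, *ul*).
*duf* — final consonant /f/ (voiceless) → -i → *dufi*.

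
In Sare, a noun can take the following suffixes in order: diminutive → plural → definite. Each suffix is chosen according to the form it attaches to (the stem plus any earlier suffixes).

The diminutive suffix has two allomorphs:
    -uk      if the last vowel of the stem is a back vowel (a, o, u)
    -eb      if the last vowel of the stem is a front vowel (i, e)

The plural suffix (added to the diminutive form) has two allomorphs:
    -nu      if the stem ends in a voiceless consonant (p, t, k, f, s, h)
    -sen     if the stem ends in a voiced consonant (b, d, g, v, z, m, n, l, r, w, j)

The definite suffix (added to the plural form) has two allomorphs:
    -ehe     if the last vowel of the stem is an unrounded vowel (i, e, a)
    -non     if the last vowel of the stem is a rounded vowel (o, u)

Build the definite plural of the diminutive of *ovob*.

The last vowel of *ovob* is /o/, which is a back vowel, so the diminutive suffix is -uk, giving *ovobuk*.
The diminutive form *ovobuk* — final consonant /k/ (voiceless) → -nu → *ovobuknu*.
The plural form *ovobuknu* — last vowel /u/ (a rounded vowel) → -non → *ovobuknunon*.

ovobuknunon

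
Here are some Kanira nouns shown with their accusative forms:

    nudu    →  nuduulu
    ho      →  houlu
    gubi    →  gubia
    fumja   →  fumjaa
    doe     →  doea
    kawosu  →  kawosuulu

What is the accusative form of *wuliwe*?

wuliwea

The pattern is rounding harmony: -ulu when the last vowel of the stem is a rounded vowel (*nudu*, *ho*, *kawosu*); -a when the last vowel of the stem is an unrounded vowel (*gubi*, *fumja*, *doe*).
*wuliwe*: last vowel = /e/, an unrounded vowel → -a → *wuliwea*.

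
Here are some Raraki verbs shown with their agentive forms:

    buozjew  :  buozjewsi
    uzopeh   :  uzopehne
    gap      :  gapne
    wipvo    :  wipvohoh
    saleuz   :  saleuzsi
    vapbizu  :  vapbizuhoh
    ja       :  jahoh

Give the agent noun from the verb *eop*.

eopne

The pattern is voicing of the final sound: -ne when the stem ends in a voiceless consonant (*uzopeh*, *gap*); -si when the stem ends in a voiced consonant (*buozjew*, *saleuz*); -hoh when the stem ends in a vowel (*wipvo*, *vapbizu*, *ja*).
*eop*: final sound = /p/, a voiceless consonant → -ne → *eopne*.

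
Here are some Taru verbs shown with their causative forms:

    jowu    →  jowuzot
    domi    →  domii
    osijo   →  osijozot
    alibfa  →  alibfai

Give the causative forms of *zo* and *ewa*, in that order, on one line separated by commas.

zozot, ewai

The suffix is conditioned by the last vowel: -zot when the last vowel of the stem is a rounded vowel (*jowu*, *osijo*); -i when the last vowel of the stem is an unrounded vowel (*domi*, *alibfa*).
The last vowel of *zo* is /o/, which is a rounded vowel, so the suffix is -zot, giving *zozot*.
*ewa* — last vowel /a/ (an unrounded vowel) → -i → *ewai*.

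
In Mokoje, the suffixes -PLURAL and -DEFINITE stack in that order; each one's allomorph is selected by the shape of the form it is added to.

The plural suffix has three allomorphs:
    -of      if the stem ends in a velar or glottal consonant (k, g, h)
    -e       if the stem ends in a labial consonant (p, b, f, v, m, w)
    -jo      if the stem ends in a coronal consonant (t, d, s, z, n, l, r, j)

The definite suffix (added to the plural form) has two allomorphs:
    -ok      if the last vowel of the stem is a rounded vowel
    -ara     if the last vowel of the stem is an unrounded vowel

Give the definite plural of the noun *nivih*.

The final consonant of *nivih* is /h/, which is velar/glottal, so the plural suffix is -of, giving *nivihof*.
The last vowel of the plural form *nivihof* is /o/, which is a rounded vowel, so the definite suffix is -ok, giving *nivihofok*.

nivihofok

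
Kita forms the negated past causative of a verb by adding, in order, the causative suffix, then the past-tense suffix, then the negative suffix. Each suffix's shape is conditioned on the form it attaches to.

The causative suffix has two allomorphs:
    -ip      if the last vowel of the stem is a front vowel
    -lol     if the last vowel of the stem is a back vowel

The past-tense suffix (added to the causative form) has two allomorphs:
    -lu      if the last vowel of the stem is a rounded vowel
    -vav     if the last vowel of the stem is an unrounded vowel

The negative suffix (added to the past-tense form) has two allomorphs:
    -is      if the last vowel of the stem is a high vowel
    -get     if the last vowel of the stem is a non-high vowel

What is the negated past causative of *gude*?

*gude*: last vowel = /e/, a front vowel → -ip → *gudeip*.
The last vowel of the causative form *gudeip* is /i/, which is an unrounded vowel, so the past-tense suffix is -vav, giving *gudeipvav*.
Since the last vowel of the past-tense form *gudeipvav* is /a/ (a non-high vowel), it takes -get, giving *gudeipvavget*.

gudeipvavget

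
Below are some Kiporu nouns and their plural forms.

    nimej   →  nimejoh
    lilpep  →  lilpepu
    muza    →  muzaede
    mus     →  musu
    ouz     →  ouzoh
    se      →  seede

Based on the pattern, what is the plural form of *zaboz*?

zabozoh

The pattern is voicing of the final sound: -u when the stem ends in a voiceless consonant (*lilpep*, *mus*); -oh when the stem ends in a voiced consonant (*nimej*, *ouz*); -ede when the stem ends in a vowel (*muza*, *se*).
*zaboz* — final sound /z/ (a voiced consonant) → -oh → *zabozoh*.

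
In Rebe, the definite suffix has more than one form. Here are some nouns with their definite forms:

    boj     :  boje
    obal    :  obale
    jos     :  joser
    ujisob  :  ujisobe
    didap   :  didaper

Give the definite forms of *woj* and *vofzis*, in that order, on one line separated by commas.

The suffix is conditioned by the final consonant: -er when the stem ends in a voiceless consonant (*jos*, *didap*); -e when the stem ends in a voiced consonant (*boj*, *obal*, *ujisob*).
Since the final consonant of *woj* is /j/ (voiced), it takes -e, giving *woje*.
*vofzis*: final consonant = /s/, voiceless → -er → *vofziser*.

woje, vofziser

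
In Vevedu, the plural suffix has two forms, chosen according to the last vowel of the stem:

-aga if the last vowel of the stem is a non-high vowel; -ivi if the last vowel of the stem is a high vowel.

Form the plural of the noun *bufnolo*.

bufnoloaga

Since the last vowel of *bufnolo* is /o/ (a non-high vowel), it takes -aga, giving *bufnoloaga*.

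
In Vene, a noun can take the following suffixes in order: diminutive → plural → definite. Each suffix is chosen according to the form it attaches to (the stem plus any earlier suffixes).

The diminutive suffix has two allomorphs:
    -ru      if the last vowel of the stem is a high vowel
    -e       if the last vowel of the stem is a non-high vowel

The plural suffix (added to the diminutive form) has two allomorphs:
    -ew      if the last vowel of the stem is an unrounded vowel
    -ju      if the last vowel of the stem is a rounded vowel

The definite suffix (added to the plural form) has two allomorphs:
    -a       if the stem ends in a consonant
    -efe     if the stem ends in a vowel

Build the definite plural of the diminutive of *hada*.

*hada* — last vowel /a/ (a non-high vowel) → -e → *hadae*.
The diminutive form *hadae* — last vowel /e/ (an unrounded vowel) → -ew → *hadaeew*.
The final sound of the plural form *hadaeew* is /w/, which is a consonant, so the definite suffix is -a, giving *hadaeewa*.

hadaeewa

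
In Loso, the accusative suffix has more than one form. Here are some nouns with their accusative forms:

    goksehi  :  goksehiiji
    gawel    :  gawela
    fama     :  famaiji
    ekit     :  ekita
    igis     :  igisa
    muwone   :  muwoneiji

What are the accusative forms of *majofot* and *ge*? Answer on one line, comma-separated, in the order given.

The pattern is consonant vs. vowel: -a when the stem ends in a consonant (*gawel*, *ekit*, *igis*); -iji when the stem ends in a vowel (*goksehi*, *fama*, *muwone*).
*majofot*: final sound = /t/, a consonant → -a → *majofota*.
Since the final sound of *ge* is /e/ (a vowel), it takes -iji, giving *geiji*.

majofota, geiji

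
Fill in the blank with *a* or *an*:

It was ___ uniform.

a

The indefinite article is chosen by the initial *sound* of the following word, not its spelling.
*uniform* begins with the sound /juː/ (u pronounced /juː/) — a consonant sound.
So the article is *a*: It was a uniform.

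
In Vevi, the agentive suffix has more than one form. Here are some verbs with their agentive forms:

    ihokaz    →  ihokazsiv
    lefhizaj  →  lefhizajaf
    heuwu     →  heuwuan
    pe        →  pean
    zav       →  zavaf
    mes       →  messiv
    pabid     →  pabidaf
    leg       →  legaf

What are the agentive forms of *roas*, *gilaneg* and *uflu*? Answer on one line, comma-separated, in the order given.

roassiv, gilanegaf, ufluan

Looking at the final sound of each stem: -siv when the stem ends in a sibilant (*ihokaz*, *mes*); -af when the stem ends in a non-sibilant consonant (*lefhizaj*, *zav*, *pabid*, *leg*); -an when the stem ends in a vowel (*heuwu*, *pe*).
*roas*: final sound = /s/, a sibilant → -siv → *roassiv*.
The final sound of *gilaneg* is /g/, which is a non-sibilant consonant, so the suffix is -af, giving *gilanegaf*.
Since the final sound of *uflu* is /u/ (a vowel), it takes -an, giving *ufluan*.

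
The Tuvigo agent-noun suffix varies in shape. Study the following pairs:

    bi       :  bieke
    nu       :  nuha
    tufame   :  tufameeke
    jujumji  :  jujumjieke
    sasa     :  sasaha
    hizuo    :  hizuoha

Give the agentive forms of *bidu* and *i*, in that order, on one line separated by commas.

biduha, ieke

The pattern is front/back vowel harmony: -eke when the last vowel of the stem is a front vowel (*bi*, *tufame*, *jujumji*); -ha when the last vowel of the stem is a back vowel (*nu*, *sasa*, *hizuo*).
Since the last vowel of *bidu* is /u/ (a back vowel), it takes -ha, giving *biduha*.
*i* — last vowel /i/ (a front vowel) → -eke → *ieke*.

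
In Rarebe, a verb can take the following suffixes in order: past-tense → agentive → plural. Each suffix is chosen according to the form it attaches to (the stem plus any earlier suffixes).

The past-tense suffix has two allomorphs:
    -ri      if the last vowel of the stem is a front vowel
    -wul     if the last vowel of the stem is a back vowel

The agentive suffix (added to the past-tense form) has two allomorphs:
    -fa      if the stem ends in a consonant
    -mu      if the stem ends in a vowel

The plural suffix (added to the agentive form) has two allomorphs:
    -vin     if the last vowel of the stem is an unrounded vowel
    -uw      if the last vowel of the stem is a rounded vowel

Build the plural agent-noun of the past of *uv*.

uvwulfavin

*uv* — last vowel /u/ (a back vowel) → -wul → *uvwul*.
The past-tense form *uvwul*: final sound = /l/, a consonant → -fa → *uvwulfa*.
The last vowel of the agentive form *uvwulfa* is /a/, which is an unrounded vowel, so the plural suffix is -vin, giving *uvwulfavin*.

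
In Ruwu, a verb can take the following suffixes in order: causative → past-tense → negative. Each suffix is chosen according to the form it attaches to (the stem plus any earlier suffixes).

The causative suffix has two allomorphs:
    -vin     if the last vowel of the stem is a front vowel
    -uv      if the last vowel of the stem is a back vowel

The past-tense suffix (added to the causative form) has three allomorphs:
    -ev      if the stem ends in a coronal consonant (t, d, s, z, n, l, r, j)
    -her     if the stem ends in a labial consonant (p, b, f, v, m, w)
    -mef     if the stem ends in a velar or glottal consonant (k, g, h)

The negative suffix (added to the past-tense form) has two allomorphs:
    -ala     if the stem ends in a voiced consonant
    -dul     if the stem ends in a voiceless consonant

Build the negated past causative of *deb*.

debvinevala

Since the last vowel of *deb* is /e/ (a front vowel), it takes -vin, giving *debvin*.
Since the final consonant of the causative form *debvin* is /n/ (coronal), it takes -ev, giving *debvinev*.
The past-tense form *debvinev*: final consonant = /v/, voiced → -ala → *debvinevala*.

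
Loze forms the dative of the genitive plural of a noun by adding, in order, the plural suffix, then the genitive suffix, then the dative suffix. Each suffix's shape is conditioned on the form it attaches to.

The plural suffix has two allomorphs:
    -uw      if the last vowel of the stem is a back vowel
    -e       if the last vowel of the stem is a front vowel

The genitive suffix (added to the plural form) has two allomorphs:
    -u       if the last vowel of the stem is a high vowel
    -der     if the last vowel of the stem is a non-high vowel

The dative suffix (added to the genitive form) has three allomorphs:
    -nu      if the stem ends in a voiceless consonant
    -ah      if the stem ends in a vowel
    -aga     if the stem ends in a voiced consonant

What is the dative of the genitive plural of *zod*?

*zod* — last vowel /o/ (a back vowel) → -uw → *zoduw*.
Since the last vowel of the plural form *zoduw* is /u/ (a high vowel), it takes -u, giving *zoduwu*.
The final sound of the genitive form *zoduwu* is /u/, which is a vowel, so the dative suffix is -ah, giving *zoduwuah*.

zoduwuah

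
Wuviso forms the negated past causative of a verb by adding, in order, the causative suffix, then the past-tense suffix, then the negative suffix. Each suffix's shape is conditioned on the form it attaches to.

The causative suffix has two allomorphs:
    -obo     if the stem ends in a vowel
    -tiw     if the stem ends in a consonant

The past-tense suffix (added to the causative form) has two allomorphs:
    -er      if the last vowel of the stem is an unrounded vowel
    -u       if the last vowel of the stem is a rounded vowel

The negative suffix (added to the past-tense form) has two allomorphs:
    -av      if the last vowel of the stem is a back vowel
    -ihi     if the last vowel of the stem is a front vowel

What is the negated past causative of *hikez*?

hikeztiwerihi

Since the final sound of *hikez* is /z/ (a consonant), it takes -tiw, giving *hikeztiw*.
Since the last vowel of the causative form *hikeztiw* is /i/ (an unrounded vowel), it takes -er, giving *hikeztiwer*.
The past-tense form *hikeztiwer*: last vowel = /e/, a front vowel → -ihi → *hikeztiwerihi*.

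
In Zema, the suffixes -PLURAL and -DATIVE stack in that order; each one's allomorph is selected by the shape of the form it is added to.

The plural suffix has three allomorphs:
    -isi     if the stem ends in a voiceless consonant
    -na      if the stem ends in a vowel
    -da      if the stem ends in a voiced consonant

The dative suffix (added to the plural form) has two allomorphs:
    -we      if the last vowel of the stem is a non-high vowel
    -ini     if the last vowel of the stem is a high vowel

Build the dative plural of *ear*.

The final sound of *ear* is /r/, which is a voiced consonant, so the plural suffix is -da, giving *earda*.
The plural form *earda* — last vowel /a/ (a non-high vowel) → -we → *eardawe*.

eardawe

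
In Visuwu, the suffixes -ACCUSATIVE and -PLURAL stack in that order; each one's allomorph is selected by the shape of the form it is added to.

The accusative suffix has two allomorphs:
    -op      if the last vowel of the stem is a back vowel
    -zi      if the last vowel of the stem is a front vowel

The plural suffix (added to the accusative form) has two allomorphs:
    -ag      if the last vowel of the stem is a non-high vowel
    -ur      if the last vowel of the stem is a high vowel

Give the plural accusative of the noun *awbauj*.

awbaujopag

*awbauj*: last vowel = /u/, a back vowel → -op → *awbaujop*.
The accusative form *awbaujop*: last vowel = /o/, a non-high vowel → -ag → *awbaujopag*.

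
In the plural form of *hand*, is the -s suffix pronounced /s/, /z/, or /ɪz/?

/z/

The stem *hand* ends in a voiced non-sibilant sound.
The plural suffix surfaces as /ɪz/ after sibilants, /s/ after other voiceless consonants, and /z/ after other voiced sounds.
So the plural -s on *hand* is pronounced /z/.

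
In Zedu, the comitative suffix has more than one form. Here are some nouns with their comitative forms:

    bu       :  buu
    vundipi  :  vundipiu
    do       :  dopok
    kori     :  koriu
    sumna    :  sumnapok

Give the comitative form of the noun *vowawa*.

vowawapok

The suffix is conditioned by the last vowel: -u when the last vowel of the stem is a high vowel (*bu*, *vundipi*, *kori*); -pok when the last vowel of the stem is a non-high vowel (*do*, *sumna*).
*vowawa* — last vowel /a/ (a non-high vowel) → -pok → *vowawapok*.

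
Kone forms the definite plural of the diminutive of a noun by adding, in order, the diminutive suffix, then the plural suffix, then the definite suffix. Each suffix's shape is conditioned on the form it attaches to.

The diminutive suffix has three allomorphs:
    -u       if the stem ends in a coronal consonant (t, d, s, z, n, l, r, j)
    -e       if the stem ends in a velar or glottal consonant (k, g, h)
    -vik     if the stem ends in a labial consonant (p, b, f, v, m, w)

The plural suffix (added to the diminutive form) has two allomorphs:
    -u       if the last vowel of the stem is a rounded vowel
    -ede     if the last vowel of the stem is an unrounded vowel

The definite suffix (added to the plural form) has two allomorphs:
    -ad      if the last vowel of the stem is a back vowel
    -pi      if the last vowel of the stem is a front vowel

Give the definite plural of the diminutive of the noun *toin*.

toinuuad

*toin*: final consonant = /n/, coronal → -u → *toinu*.
The last vowel of the diminutive form *toinu* is /u/, which is a rounded vowel, so the plural suffix is -u, giving *toinuu*.
Since the last vowel of the plural form *toinuu* is /u/ (a back vowel), it takes -ad, giving *toinuuad*.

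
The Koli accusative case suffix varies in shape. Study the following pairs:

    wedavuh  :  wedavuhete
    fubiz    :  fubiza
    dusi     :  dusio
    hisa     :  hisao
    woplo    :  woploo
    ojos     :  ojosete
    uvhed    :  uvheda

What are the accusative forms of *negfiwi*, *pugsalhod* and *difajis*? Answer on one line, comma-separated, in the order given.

The pattern is voicing of the final sound: -ete when the stem ends in a voiceless consonant (*wedavuh*, *ojos*); -a when the stem ends in a voiced consonant (*fubiz*, *uvhed*); -o when the stem ends in a vowel (*dusi*, *hisa*, *woplo*).
*negfiwi*: final sound = /i/, a vowel → -o → *negfiwio*.
The final sound of *pugsalhod* is /d/, which is a voiced consonant, so the suffix is -a, giving *pugsalhoda*.
*difajis*: final sound = /s/, a voiceless consonant → -ete → *difajisete*.

negfiwio, pugsalhoda, difajisete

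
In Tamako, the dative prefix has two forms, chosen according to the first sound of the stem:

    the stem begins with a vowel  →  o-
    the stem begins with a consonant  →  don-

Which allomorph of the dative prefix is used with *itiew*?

o-

The first sound of *itiew* is /i/, which is a vowel, so the prefix is o-.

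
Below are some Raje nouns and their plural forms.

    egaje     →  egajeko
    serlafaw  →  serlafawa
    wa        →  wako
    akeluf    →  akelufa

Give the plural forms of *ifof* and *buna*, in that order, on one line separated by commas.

ifofa, bunako

Looking at the final sound of each stem: -a when the stem ends in a consonant (*serlafaw*, *akeluf*); -ko when the stem ends in a vowel (*egaje*, *wa*).
Since the final sound of *ifof* is /f/ (a consonant), it takes -a, giving *ifofa*.
*buna*: final sound = /a/, a vowel → -ko → *bunako*.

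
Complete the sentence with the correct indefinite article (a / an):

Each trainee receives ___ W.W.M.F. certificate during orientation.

a

The indefinite article is chosen by the initial *sound* of the following word, not its spelling.
The initialism *W.W.M.F.* is read letter by letter; the first letter, W, is pronounced /ˈdʌbəl.juː/, which begins with a consonant sound.
So the article is *a*: Each trainee receives a W.W.M.F. certificate during orientation.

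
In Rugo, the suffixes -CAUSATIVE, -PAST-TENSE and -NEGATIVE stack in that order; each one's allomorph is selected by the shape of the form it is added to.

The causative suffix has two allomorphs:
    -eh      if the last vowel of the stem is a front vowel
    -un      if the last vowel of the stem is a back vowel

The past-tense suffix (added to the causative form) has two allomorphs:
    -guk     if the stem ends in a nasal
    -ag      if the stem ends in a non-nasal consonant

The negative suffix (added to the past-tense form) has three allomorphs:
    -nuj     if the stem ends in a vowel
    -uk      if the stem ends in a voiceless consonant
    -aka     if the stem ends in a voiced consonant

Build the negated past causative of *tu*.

*tu*: last vowel = /u/, a back vowel → -un → *tuun*.
Since the final consonant of the causative form *tuun* is /n/ (a nasal), it takes -guk, giving *tuunguk*.
The past-tense form *tuunguk* — final sound /k/ (a voiceless consonant) → -uk → *tuungukuk*.

tuungukuk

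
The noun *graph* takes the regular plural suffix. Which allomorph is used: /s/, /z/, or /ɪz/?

The stem *graph* ends in a voiceless non-sibilant consonant.
The plural suffix surfaces as /ɪz/ after sibilants, /s/ after other voiceless consonants, and /z/ after other voiced sounds.
So the plural -s on *graph* is pronounced /s/.

/s/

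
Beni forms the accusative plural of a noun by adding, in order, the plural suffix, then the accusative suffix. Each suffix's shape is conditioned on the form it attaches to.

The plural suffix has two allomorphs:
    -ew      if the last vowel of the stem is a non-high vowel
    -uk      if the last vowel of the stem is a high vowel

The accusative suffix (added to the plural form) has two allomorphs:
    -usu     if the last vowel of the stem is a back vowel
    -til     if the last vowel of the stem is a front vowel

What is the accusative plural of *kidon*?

Since the last vowel of *kidon* is /o/ (a non-high vowel), it takes -ew, giving *kidonew*.
Since the last vowel of the plural form *kidonew* is /e/ (a front vowel), it takes -til, giving *kidonewtil*.

kidonewtil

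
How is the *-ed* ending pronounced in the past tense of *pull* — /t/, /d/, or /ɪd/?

/d/

The stem *pull* ends in a voiced sound other than /d/.
The -ed suffix is realized as /ɪd/ after /t, d/; as /t/ after other voiceless consonants; and as /d/ after other voiced sounds.
So -ed on *pull* is pronounced /d/.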